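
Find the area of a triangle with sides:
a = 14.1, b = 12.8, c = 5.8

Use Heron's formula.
s = (14.1 + 12.8 + 5.8)/2 = 32.7/2 = 16.35
s − a = 2.25, s − b = 3.55, s − c = 10.55
s(s−a)(s−b)(s−c) = 16.35·2.25·3.55·10.55 ≈ 1377.78
Area = √1377.78 ≈ 37.1185

Area = 37.12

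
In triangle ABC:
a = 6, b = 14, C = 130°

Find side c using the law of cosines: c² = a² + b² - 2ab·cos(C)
c² = 6² + 14² − 2·6·14·cos(130°)
cos(130°) ≈ -0.642788
c² ≈ 36 + 196 − 168·(-0.642788) ≈ 232 + 107.988 ≈ 339.988
c ≈ √339.988 ≈ 18.4388

c = 18.44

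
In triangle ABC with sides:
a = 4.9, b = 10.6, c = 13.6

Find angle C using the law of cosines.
c² = a² + b² − 2ab·cos(C)  ⇒  cos(C) = (a² + b² − c²)/(2ab)
cos(C) = (4.9² + 10.6² − 13.6²)/(2·4.9·10.6) = (24.01 + 112.36 − 184.96)/103.88 = -48.59/103.88 ≈ -0.467751
C = arccos(-0.467751) ≈ 117.888°

C = 117.9°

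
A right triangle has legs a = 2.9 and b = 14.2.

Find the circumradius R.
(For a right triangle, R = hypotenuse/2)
Hypotenuse c = √(a² + b²) = √(8.41 + 201.64) = √210.05 ≈ 14.4931
R = c/2 ≈ 14.4931/2 ≈ 7.24655

R = 7.247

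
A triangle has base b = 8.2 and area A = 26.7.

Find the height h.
A = ½·b·h  ⇒  h = 2A/b = 2·26.7/8.2 = 53.4/8.2 ≈ 6.5122

h = 6.512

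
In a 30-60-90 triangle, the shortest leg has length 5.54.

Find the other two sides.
In a 30-60-90 triangle the sides are in ratio 1 : √3 : 2 (short leg : long leg : hypotenuse).
Long leg = 5.54·√3 ≈ 5.54·1.73205 ≈ 9.59556
Hypotenuse = 2·5.54 = 11.08

Long leg = 5.54√3 = 9.596, Hypotenuse = 11.08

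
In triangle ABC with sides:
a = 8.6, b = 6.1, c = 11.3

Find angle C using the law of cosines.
c² = a² + b² − 2ab·cos(C)  ⇒  cos(C) = (a² + b² − c²)/(2ab)
cos(C) = (8.6² + 6.1² − 11.3²)/(2·8.6·6.1) = (73.96 + 37.21 − 127.69)/104.92 = -16.52/104.92 ≈ -0.157453
C = arccos(-0.157453) ≈ 99.0591°

C = 99.06°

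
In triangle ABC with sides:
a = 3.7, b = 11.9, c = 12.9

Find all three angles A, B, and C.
Law of cosines for each angle (a² = 13.69, b² = 141.61, c² = 166.41):
cos(A) = (b² + c² − a²)/(2bc) = (141.61 + 166.41 − 13.69)/(2·11.9·12.9) = 294.33/307.02 ≈ 0.958667  ⇒  A ≈ 16.5307°
cos(B) = (a² + c² − b²)/(2ac) = (13.69 + 166.41 − 141.61)/(2·3.7·12.9) = 38.49/95.46 ≈ 0.403206  ⇒  B ≈ 66.2213°
cos(C) = (a² + b² − c²)/(2ab) = (13.69 + 141.61 − 166.41)/(2·3.7·11.9) = -11.11/88.06 ≈ -0.126164  ⇒  C ≈ 97.248°
Check: A + B + C ≈ 180°

A = 16.53°, B = 66.22°, C = 97.25°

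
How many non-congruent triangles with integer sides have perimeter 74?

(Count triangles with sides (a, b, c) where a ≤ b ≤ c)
Let a ≤ b ≤ c with a + b + c = 74. The only binding inequality is a + b > c, i.e. 74 − c > c, so c < 74/2; and c ≥ 74/3 since c is the largest side.
So 25 ≤ c ≤ 36. For each c, b runs from ⌈(74 − c)/2⌉ up to c (then a = 74 − b − c satisfies 1 ≤ a ≤ b automatically), giving c − ⌈(74 − c)/2⌉ + 1 choices.
Summing over c: 1 + 3 + 4 + 6 + 7 + 9 + 10 + 12 + 13 + 15 + 16 + 18 = 114
Check (closed form: nearest integer to p²/48 for even p, (p+3)²/48 for odd p): 74²/48 = 5476/48 ≈ 114.08 → 114

114 triangles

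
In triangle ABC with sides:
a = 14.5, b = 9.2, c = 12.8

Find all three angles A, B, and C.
Law of cosines for each angle (a² = 210.25, b² = 84.64, c² = 163.84):
cos(A) = (b² + c² − a²)/(2bc) = (84.64 + 163.84 − 210.25)/(2·9.2·12.8) = 38.23/235.52 ≈ 0.162322  ⇒  A ≈ 80.6583°
cos(B) = (a² + c² − b²)/(2ac) = (210.25 + 163.84 − 84.64)/(2·14.5·12.8) = 289.45/371.2 ≈ 0.779768  ⇒  B ≈ 38.7606°
cos(C) = (a² + b² − c²)/(2ab) = (210.25 + 84.64 − 163.84)/(2·14.5·9.2) = 131.05/266.8 ≈ 0.491192  ⇒  C ≈ 60.581°
Check: A + B + C ≈ 180°

A = 80.66°, B = 38.76°, C = 60.58°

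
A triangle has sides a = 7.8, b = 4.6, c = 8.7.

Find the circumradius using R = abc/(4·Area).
First find the area with Heron's formula.
s = (7.8 + 4.6 + 8.7)/2 = 10.55
Area = √(s(s−a)(s−b)(s−c)) = √(10.55·2.75·5.95·1.85) ≈ √319.355 ≈ 17.8705
abc = 7.8·4.6·8.7 = 312.156
R = abc/(4·Area) ≈ 312.156/(4·17.8705) = 312.156/71.482 ≈ 4.36692

R = 4.367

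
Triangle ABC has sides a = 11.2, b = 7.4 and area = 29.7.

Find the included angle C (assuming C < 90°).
Area = ½·a·b·sin(C)  ⇒  sin(C) = 2·Area/(a·b) = 2·29.7/(11.2·7.4) = 59.4/82.88 ≈ 0.716699
C = arcsin(0.716699) ≈ 45.7826° (taking the acute solution since C < 90°)

C = 45.78°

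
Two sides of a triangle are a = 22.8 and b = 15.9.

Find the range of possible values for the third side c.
Triangle inequality: |a − b| < c < a + b
|a − b| = |22.8 − 15.9| = 6.9
a + b = 22.8 + 15.9 = 38.7

6.9 < c < 38.7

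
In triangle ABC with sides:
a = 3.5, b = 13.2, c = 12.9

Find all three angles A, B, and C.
Law of cosines for each angle (a² = 12.25, b² = 174.24, c² = 166.41):
cos(A) = (b² + c² − a²)/(2bc) = (174.24 + 166.41 − 12.25)/(2·13.2·12.9) = 328.4/340.56 ≈ 0.964294  ⇒  A ≈ 15.3571°
cos(B) = (a² + c² − b²)/(2ac) = (12.25 + 166.41 − 174.24)/(2·3.5·12.9) = 4.42/90.3 ≈ 0.048948  ⇒  B ≈ 87.1944°
cos(C) = (a² + b² − c²)/(2ab) = (12.25 + 174.24 − 166.41)/(2·3.5·13.2) = 20.08/92.4 ≈ 0.217316  ⇒  C ≈ 77.4486°
Check: A + B + C ≈ 180°

A = 15.36°, B = 87.19°, C = 77.45°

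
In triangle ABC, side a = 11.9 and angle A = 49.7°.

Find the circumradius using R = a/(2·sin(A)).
R = a/(2·sin(A)) = 11.9/(2·sin(49.7°))
sin(49.7°) ≈ 0.762668
R ≈ 11.9/(2·0.762668) = 11.9/1.52534 ≈ 7.80156

R = 7.802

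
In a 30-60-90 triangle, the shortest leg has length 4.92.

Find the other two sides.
In a 30-60-90 triangle the sides are in ratio 1 : √3 : 2 (short leg : long leg : hypotenuse).
Long leg = 4.92·√3 ≈ 4.92·1.73205 ≈ 8.52169
Hypotenuse = 2·4.92 = 9.84

Long leg = 4.92√3 = 8.522, Hypotenuse = 9.84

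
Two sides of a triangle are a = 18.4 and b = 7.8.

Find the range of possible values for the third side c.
Triangle inequality: |a − b| < c < a + b
|a − b| = |18.4 − 7.8| = 10.6
a + b = 18.4 + 7.8 = 26.2

10.6 < c < 26.2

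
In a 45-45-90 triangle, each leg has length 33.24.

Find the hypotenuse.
In a 45-45-90 triangle the sides are in ratio 1 : 1 : √2, so hypotenuse = leg·√2.
Hypotenuse = 33.24·√2 ≈ 33.24·1.41421 ≈ 47.0085

Hypotenuse = 33.24√2 = 47.01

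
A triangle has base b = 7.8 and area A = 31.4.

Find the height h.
A = ½·b·h  ⇒  h = 2A/b = 2·31.4/7.8 = 62.8/7.8 ≈ 8.05128

h = 8.051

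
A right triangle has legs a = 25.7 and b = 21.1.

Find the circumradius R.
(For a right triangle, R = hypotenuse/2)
Hypotenuse c = √(a² + b²) = √(660.49 + 445.21) = √1105.7 ≈ 33.2521
R = c/2 ≈ 33.2521/2 ≈ 16.626

R = 16.63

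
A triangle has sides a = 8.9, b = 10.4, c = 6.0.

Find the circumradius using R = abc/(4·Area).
First find the area with Heron's formula.
s = (8.9 + 10.4 + 6.0)/2 = 12.65
Area = √(s(s−a)(s−b)(s−c)) = √(12.65·3.75·2.25·6.65) ≈ √709.784 ≈ 26.6418
abc = 8.9·10.4·6.0 = 555.36
R = abc/(4·Area) ≈ 555.36/(4·26.6418) = 555.36/106.567 ≈ 5.21137

R = 5.211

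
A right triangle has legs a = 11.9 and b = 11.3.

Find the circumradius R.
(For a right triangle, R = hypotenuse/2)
Hypotenuse c = √(a² + b²) = √(141.61 + 127.69) = √269.3 ≈ 16.4104
R = c/2 ≈ 16.4104/2 ≈ 8.20518

R = 8.205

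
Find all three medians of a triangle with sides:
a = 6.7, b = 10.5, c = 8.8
Median formula: m_a = ½√(2b² + 2c² − a²) (and cyclically). a² = 44.89, b² = 110.25, c² = 77.44.
m_a = ½√(2·110.25 + 2·77.44 − 44.89) = ½√330.49 ≈ ½·18.1794 ≈ 9.08969
m_b = ½√(2·44.89 + 2·77.44 − 110.25) = ½√134.41 ≈ ½·11.5935 ≈ 5.79677
m_c = ½√(2·44.89 + 2·110.25 − 77.44) = ½√232.84 ≈ ½·15.2591 ≈ 7.62955

m_a = 9.09, m_b = 5.797, m_c = 7.63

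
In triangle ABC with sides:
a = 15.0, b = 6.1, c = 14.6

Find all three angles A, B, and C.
Law of cosines for each angle (a² = 225, b² = 37.21, c² = 213.16):
cos(A) = (b² + c² − a²)/(2bc) = (37.21 + 213.16 − 225)/(2·6.1·14.6) = 25.37/178.12 ≈ 0.142432  ⇒  A ≈ 81.8114°
cos(B) = (a² + c² − b²)/(2ac) = (225 + 213.16 − 37.21)/(2·15.0·14.6) = 400.95/438 ≈ 0.915411  ⇒  B ≈ 23.7358°
cos(C) = (a² + b² − c²)/(2ab) = (225 + 37.21 − 213.16)/(2·15.0·6.1) = 49.05/183 ≈ 0.268033  ⇒  C ≈ 74.4528°
Check: A + B + C ≈ 180°

A = 81.81°, B = 23.74°, C = 74.45°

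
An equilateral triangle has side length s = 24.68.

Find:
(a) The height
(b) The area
(a) The height splits the triangle into two 30-60-90 halves: h = s·√3/2 = 24.68·1.73205/2 ≈ 42.747/2 ≈ 21.3735
(b) Area = (√3/4)·s² = (√3/4)·24.68² = (√3/4)·609.1024 ≈ 0.433013·609.1024 ≈ 263.749

Height = 21.37, Area = 263.7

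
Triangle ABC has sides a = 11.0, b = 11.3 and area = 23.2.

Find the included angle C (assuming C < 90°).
Area = ½·a·b·sin(C)  ⇒  sin(C) = 2·Area/(a·b) = 2·23.2/(11.0·11.3) = 46.4/124.3 ≈ 0.37329
C = arcsin(0.37329) ≈ 21.9187° (taking the acute solution since C < 90°)

C = 21.92°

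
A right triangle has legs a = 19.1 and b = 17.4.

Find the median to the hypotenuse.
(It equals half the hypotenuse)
Hypotenuse c = √(a² + b²) = √(364.81 + 302.76) = √667.57 ≈ 25.8374
Median to hypotenuse = c/2 ≈ 25.8374/2 ≈ 12.9187

Median = 12.92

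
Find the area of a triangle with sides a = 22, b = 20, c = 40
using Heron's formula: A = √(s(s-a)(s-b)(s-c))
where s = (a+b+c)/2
s = (22 + 20 + 40)/2 = 82/2 = 41
s − a = 19, s − b = 21, s − c = 1
s(s−a)(s−b)(s−c) = 41·19·21·1 = 16359
Area = √16359 ≈ 127.902

s = 41.0, Area = 127.9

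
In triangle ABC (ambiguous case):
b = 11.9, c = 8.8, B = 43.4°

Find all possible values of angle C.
b/sin(B) = c/sin(C)  ⇒  sin(C) = c·sin(B)/b = 8.8·sin(43.4°)/11.9
sin(43.4°) ≈ 0.687088
sin(C) ≈ 8.8·0.687088/11.9 ≈ 6.04637/11.9 ≈ 0.508098
Candidate 1: C₁ = arcsin(0.508098) ≈ 30.5372°  →  A = 180° − 43.4° − 30.5372° ≈ 106.063° > 0, valid
Candidate 2: C₂ = 180° − C₁ ≈ 149.463°  →  A = 180° − 43.4° − 149.463° ≈ -12.8628° ≤ 0, not a valid triangle

C = 30.54° (one solution)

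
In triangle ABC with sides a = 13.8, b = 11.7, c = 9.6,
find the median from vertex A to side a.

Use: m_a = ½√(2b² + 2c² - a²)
m_a = ½√(2·11.7² + 2·9.6² − 13.8²) = ½√(2·136.89 + 2·92.16 − 190.44) = ½√(273.78 + 184.32 − 190.44) = ½√267.66
√267.66 ≈ 16.3603, so m_a ≈ 8.18016

m_a = 8.18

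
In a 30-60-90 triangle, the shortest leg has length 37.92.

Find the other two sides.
In a 30-60-90 triangle the sides are in ratio 1 : √3 : 2 (short leg : long leg : hypotenuse).
Long leg = 37.92·√3 ≈ 37.92·1.73205 ≈ 65.6794
Hypotenuse = 2·37.92 = 75.84

Long leg = 37.92√3 = 65.68, Hypotenuse = 75.84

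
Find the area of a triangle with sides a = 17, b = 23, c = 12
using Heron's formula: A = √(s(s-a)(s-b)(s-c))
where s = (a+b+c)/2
s = (17 + 23 + 12)/2 = 52/2 = 26
s − a = 9, s − b = 3, s − c = 14
s(s−a)(s−b)(s−c) = 26·9·3·14 = 9828
Area = √9828 ≈ 99.1363

s = 26.0, Area = 99.14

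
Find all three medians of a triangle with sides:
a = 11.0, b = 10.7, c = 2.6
Median formula: m_a = ½√(2b² + 2c² − a²) (and cyclically). a² = 121, b² = 114.49, c² = 6.76.
m_a = ½√(2·114.49 + 2·6.76 − 121) = ½√121.5 ≈ ½·11.0227 ≈ 5.51135
m_b = ½√(2·121 + 2·6.76 − 114.49) = ½√141.03 ≈ ½·11.8756 ≈ 5.9378
m_c = ½√(2·121 + 2·114.49 − 6.76) = ½√464.22 ≈ ½·21.5458 ≈ 10.7729

m_a = 5.511, m_b = 5.938, m_c = 10.77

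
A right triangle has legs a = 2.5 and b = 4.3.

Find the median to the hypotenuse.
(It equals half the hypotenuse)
Hypotenuse c = √(a² + b²) = √(6.25 + 18.49) = √24.74 ≈ 4.97393
Median to hypotenuse = c/2 ≈ 4.97393/2 ≈ 2.48697

Median = 2.487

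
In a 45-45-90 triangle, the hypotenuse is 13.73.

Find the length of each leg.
In a 45-45-90 triangle hypotenuse = leg·√2, so leg = hypotenuse/√2.
Leg = 13.73/√2 ≈ 13.73/1.41421 ≈ 9.70858

Each leg = 9.709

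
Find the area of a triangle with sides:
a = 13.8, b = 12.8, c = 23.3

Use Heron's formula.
s = (13.8 + 12.8 + 23.3)/2 = 49.9/2 = 24.95
s − a = 11.15, s − b = 12.15, s − c = 1.65
s(s−a)(s−b)(s−c) = 24.95·11.15·12.15·1.65 ≈ 5577.06
Area = √5577.06 ≈ 74.6797

Area = 74.68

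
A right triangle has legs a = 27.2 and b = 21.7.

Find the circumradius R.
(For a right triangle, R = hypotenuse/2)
Hypotenuse c = √(a² + b²) = √(739.84 + 470.89) = √1210.73 ≈ 34.7955
R = c/2 ≈ 34.7955/2 ≈ 17.3978

R = 17.4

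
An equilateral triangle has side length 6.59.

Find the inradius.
r = Area/s with s the semi-perimeter.
Area = (√3/4)·6.59² = (√3/4)·43.4281 ≈ 0.433013·43.4281 ≈ 18.8049
s = 3·6.59/2 = 9.885
r ≈ 18.8049/9.885 ≈ 1.90237
(Equivalently r = side/(2√3) = 6.59/3.4641 ≈ 1.90237.)

r = 1.902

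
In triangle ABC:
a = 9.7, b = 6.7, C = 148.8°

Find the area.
Two sides and the included angle (SAS): A = ½·a·b·sin(C) = ½·9.7·6.7·sin(148.8°)
sin(148.8°) ≈ 0.518027
A ≈ ½·64.99·0.518027 = 32.495·0.518027 ≈ 16.8333

Area = 16.83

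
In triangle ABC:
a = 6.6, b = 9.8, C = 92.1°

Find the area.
Two sides and the included angle (SAS): A = ½·a·b·sin(C) = ½·6.6·9.8·sin(92.1°)
sin(92.1°) ≈ 0.999328
A ≈ ½·64.68·0.999328 = 32.34·0.999328 ≈ 32.3183

Area = 32.32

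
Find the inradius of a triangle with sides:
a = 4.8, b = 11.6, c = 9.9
r = Area/s where s is the semi-perimeter.
s = (4.8 + 11.6 + 9.9)/2 = 26.3/2 = 13.15
Area = √(s(s−a)(s−b)(s−c)) = √(13.15·8.35·1.55·3.25) ≈ √553.13 ≈ 23.5187
r ≈ 23.5187/13.15 ≈ 1.7885

r = 1.788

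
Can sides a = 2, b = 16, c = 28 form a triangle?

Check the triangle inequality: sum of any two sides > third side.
a + b vs c: 2 + 16 = 18 ≤ 28  ✗
a + c vs b: 2 + 28 = 30 > 16  ✓
b + c vs a: 16 + 28 = 44 > 2  ✓

No: 2 + 16 = 18 is not > 28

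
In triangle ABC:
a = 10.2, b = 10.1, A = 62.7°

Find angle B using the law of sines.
a/sin(A) = b/sin(B)  ⇒  sin(B) = b·sin(A)/a = 10.1·sin(62.7°)/10.2
sin(62.7°) ≈ 0.888617
sin(B) ≈ 10.1·0.888617/10.2 ≈ 8.97503/10.2 ≈ 0.879905
B = arcsin(0.879905) ≈ 61.6309°
(Since b ≤ a we need B ≤ A, so the obtuse alternative 180° − 61.6309° ≈ 118.369° is rejected.)

B = 61.63°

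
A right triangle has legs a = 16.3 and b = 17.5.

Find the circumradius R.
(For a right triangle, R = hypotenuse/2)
Hypotenuse c = √(a² + b²) = √(265.69 + 306.25) = √571.94 ≈ 23.9153
R = c/2 ≈ 23.9153/2 ≈ 11.9576

R = 11.96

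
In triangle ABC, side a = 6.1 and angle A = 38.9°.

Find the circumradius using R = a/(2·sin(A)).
R = a/(2·sin(A)) = 6.1/(2·sin(38.9°))
sin(38.9°) ≈ 0.627963
R ≈ 6.1/(2·0.627963) = 6.1/1.25593 ≈ 4.85697

R = 4.857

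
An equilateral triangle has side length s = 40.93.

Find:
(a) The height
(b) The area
(a) The height splits the triangle into two 30-60-90 halves: h = s·√3/2 = 40.93·1.73205/2 ≈ 70.8928/2 ≈ 35.4464
(b) Area = (√3/4)·s² = (√3/4)·40.93² = (√3/4)·1675.2649 ≈ 0.433013·1675.2649 ≈ 725.411

Height = 35.45, Area = 725.4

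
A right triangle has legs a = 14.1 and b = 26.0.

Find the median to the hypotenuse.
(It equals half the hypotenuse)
Hypotenuse c = √(a² + b²) = √(198.81 + 676) = √874.81 ≈ 29.5772
Median to hypotenuse = c/2 ≈ 29.5772/2 ≈ 14.7886

Median = 14.79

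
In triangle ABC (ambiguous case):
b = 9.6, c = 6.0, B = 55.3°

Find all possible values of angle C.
b/sin(B) = c/sin(C)  ⇒  sin(C) = c·sin(B)/b = 6.0·sin(55.3°)/9.6
sin(55.3°) ≈ 0.822144
sin(C) ≈ 6.0·0.822144/9.6 ≈ 4.93286/9.6 ≈ 0.51384
Candidate 1: C₁ = arcsin(0.51384) ≈ 30.92°  →  A = 180° − 55.3° − 30.92° ≈ 93.78° > 0, valid
Candidate 2: C₂ = 180° − C₁ ≈ 149.08°  →  A = 180° − 55.3° − 149.08° ≈ -24.38° ≤ 0, not a valid triangle

C = 30.92° (one solution)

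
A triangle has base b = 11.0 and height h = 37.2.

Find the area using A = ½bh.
A = ½·b·h = ½·11.0·37.2 = ½·409.2 = 204.6

Area = 204.6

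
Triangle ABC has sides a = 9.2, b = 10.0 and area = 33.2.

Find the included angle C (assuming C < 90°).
Area = ½·a·b·sin(C)  ⇒  sin(C) = 2·Area/(a·b) = 2·33.2/(9.2·10.0) = 66.4/92 ≈ 0.721739
C = arcsin(0.721739) ≈ 46.1983° (taking the acute solution since C < 90°)

C = 46.2°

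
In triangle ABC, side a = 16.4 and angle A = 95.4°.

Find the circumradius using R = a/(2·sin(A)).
R = a/(2·sin(A)) = 16.4/(2·sin(95.4°))
sin(95.4°) ≈ 0.995562
R ≈ 16.4/(2·0.995562) = 16.4/1.99112 ≈ 8.23655

R = 8.237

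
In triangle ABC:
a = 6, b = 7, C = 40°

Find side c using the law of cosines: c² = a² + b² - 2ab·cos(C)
c² = 6² + 7² − 2·6·7·cos(40°)
cos(40°) ≈ 0.766044
c² ≈ 36 + 49 − 84·(0.766044) ≈ 85 − 64.3477 ≈ 20.6523
c ≈ √20.6523 ≈ 4.54448

c = 4.544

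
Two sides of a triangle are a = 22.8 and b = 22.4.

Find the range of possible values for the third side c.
Triangle inequality: |a − b| < c < a + b
|a − b| = |22.8 − 22.4| = 0.4
a + b = 22.8 + 22.4 = 45.2

0.4 < c < 45.2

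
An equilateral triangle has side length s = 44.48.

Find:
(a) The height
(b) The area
(a) The height splits the triangle into two 30-60-90 halves: h = s·√3/2 = 44.48·1.73205/2 ≈ 77.0416/2 ≈ 38.5208
(b) Area = (√3/4)·s² = (√3/4)·44.48² = (√3/4)·1978.4704 ≈ 0.433013·1978.4704 ≈ 856.703

Height = 38.52, Area = 856.7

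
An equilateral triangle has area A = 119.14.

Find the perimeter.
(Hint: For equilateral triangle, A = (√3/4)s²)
A = (√3/4)s²  ⇒  s² = 4A/√3 = 4·119.14/√3 = 476.56/1.73205 ≈ 275.142
s ≈ √275.142 ≈ 16.5874
Perimeter = 3s ≈ 3·16.5874 ≈ 49.7622

Perimeter = 49.76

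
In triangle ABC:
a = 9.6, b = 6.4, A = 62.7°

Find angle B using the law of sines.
a/sin(A) = b/sin(B)  ⇒  sin(B) = b·sin(A)/a = 6.4·sin(62.7°)/9.6
sin(62.7°) ≈ 0.888617
sin(B) ≈ 6.4·0.888617/9.6 ≈ 5.68715/9.6 ≈ 0.592411
B = arcsin(0.592411) ≈ 36.3283°
(Since b ≤ a we need B ≤ A, so the obtuse alternative 180° − 36.3283° ≈ 143.672° is rejected.)

B = 36.33°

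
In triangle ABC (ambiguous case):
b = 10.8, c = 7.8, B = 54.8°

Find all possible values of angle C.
b/sin(B) = c/sin(C)  ⇒  sin(C) = c·sin(B)/b = 7.8·sin(54.8°)/10.8
sin(54.8°) ≈ 0.817145
sin(C) ≈ 7.8·0.817145/10.8 ≈ 6.37373/10.8 ≈ 0.59016
Candidate 1: C₁ = arcsin(0.59016) ≈ 36.1684°  →  A = 180° − 54.8° − 36.1684° ≈ 89.0316° > 0, valid
Candidate 2: C₂ = 180° − C₁ ≈ 143.832°  →  A = 180° − 54.8° − 143.832° ≈ -18.6316° ≤ 0, not a valid triangle

C = 36.17° (one solution)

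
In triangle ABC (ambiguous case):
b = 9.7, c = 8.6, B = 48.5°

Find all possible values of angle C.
b/sin(B) = c/sin(C)  ⇒  sin(C) = c·sin(B)/b = 8.6·sin(48.5°)/9.7
sin(48.5°) ≈ 0.748956
sin(C) ≈ 8.6·0.748956/9.7 ≈ 6.44102/9.7 ≈ 0.664023
Candidate 1: C₁ = arcsin(0.664023) ≈ 41.6074°  →  A = 180° − 48.5° − 41.6074° ≈ 89.8926° > 0, valid
Candidate 2: C₂ = 180° − C₁ ≈ 138.393°  →  A = 180° − 48.5° − 138.393° ≈ -6.8926° ≤ 0, not a valid triangle

C = 41.61° (one solution)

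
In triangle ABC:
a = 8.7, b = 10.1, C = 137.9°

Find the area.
Two sides and the included angle (SAS): A = ½·a·b·sin(C) = ½·8.7·10.1·sin(137.9°)
sin(137.9°) ≈ 0.670427
A ≈ ½·87.87·0.670427 = 43.935·0.670427 ≈ 29.4552

Area = 29.46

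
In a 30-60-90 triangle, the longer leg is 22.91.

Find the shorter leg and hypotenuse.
In a 30-60-90 triangle the sides are in ratio 1 : √3 : 2, so short leg = long leg/√3 and hypotenuse = 2·(short leg).
Short leg = 22.91/√3 ≈ 22.91/1.73205 ≈ 13.2271
Hypotenuse = 2·13.2271 ≈ 26.4542

Short leg = 13.23, Hypotenuse = 26.45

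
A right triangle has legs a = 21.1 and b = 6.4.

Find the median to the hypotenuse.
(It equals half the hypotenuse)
Hypotenuse c = √(a² + b²) = √(445.21 + 40.96) = √486.17 ≈ 22.0493
Median to hypotenuse = c/2 ≈ 22.0493/2 ≈ 11.0246

Median = 11.02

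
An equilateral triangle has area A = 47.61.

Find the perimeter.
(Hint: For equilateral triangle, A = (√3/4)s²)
A = (√3/4)s²  ⇒  s² = 4A/√3 = 4·47.61/√3 = 190.44/1.73205 ≈ 109.951
s ≈ √109.951 ≈ 10.4857
Perimeter = 3s ≈ 3·10.4857 ≈ 31.4572

Perimeter = 31.46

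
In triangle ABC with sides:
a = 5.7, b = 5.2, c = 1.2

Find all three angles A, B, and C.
Law of cosines for each angle (a² = 32.49, b² = 27.04, c² = 1.44):
cos(A) = (b² + c² − a²)/(2bc) = (27.04 + 1.44 − 32.49)/(2·5.2·1.2) = -4.01/12.48 ≈ -0.321314  ⇒  A ≈ 108.742°
cos(B) = (a² + c² − b²)/(2ac) = (32.49 + 1.44 − 27.04)/(2·5.7·1.2) = 6.89/13.68 ≈ 0.503655  ⇒  B ≈ 59.7579°
cos(C) = (a² + b² − c²)/(2ab) = (32.49 + 27.04 − 1.44)/(2·5.7·5.2) = 58.09/59.28 ≈ 0.979926  ⇒  C ≈ 11.4997°
Check: A + B + C ≈ 180°

A = 108.7°, B = 59.76°, C = 11.5°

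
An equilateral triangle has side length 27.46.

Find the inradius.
r = Area/s with s the semi-perimeter.
Area = (√3/4)·27.46² = (√3/4)·754.0516 ≈ 0.433013·754.0516 ≈ 326.514
s = 3·27.46/2 = 41.19
r ≈ 326.514/41.19 ≈ 7.92702
(Equivalently r = side/(2√3) = 27.46/3.4641 ≈ 7.92702.)

r = 7.927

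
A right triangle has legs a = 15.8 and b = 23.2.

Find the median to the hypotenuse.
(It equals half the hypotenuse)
Hypotenuse c = √(a² + b²) = √(249.64 + 538.24) = √787.88 ≈ 28.0692
Median to hypotenuse = c/2 ≈ 28.0692/2 ≈ 14.0346

Median = 14.03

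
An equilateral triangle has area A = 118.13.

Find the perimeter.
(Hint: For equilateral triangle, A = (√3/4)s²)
A = (√3/4)s²  ⇒  s² = 4A/√3 = 4·118.13/√3 = 472.52/1.73205 ≈ 272.81
s ≈ √272.81 ≈ 16.5169
Perimeter = 3s ≈ 3·16.5169 ≈ 49.5508

Perimeter = 49.55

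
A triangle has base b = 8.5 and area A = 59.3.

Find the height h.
A = ½·b·h  ⇒  h = 2A/b = 2·59.3/8.5 = 118.6/8.5 ≈ 13.9529

h = 13.95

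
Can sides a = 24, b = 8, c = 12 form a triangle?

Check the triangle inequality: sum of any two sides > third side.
a + b vs c: 24 + 8 = 32 > 12  ✓
a + c vs b: 24 + 12 = 36 > 8  ✓
b + c vs a: 8 + 12 = 20 ≤ 24  ✗

No: 8 + 12 = 20 is not > 24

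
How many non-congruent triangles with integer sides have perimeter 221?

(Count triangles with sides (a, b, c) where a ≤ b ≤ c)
Let a ≤ b ≤ c with a + b + c = 221. The only binding inequality is a + b > c, i.e. 221 − c > c, so c < 221/2; and c ≥ 221/3 since c is the largest side.
So 74 ≤ c ≤ 110. For each c, b runs from ⌈(221 − c)/2⌉ up to c (then a = 221 − b − c satisfies 1 ≤ a ≤ b automatically), giving c − ⌈(221 − c)/2⌉ + 1 choices.
Summing over c: 1 + 3 + 4 + 6 + … + 54 + 55  (37 terms, c = 74, …, 110) = 1045
Check (closed form: nearest integer to p²/48 for even p, (p+3)²/48 for odd p): (221+3)²/48 = 224²/48 = 50176/48 ≈ 1045.33 → 1045

1045 triangles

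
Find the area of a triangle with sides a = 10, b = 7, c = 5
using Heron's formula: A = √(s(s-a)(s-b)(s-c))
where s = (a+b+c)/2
s = (10 + 7 + 5)/2 = 22/2 = 11
s − a = 1, s − b = 4, s − c = 6
s(s−a)(s−b)(s−c) = 11·1·4·6 = 264
Area = √264 ≈ 16.2481

s = 11.0, Area = 16.25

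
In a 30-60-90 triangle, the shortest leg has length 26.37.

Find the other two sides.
In a 30-60-90 triangle the sides are in ratio 1 : √3 : 2 (short leg : long leg : hypotenuse).
Long leg = 26.37·√3 ≈ 26.37·1.73205 ≈ 45.6742
Hypotenuse = 2·26.37 = 52.74

Long leg = 26.37√3 = 45.67, Hypotenuse = 52.74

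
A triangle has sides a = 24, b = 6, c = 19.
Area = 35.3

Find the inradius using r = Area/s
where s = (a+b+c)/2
s = (24 + 6 + 19)/2 = 49/2 = 24.5
r = Area/s = 35.3/24.5 ≈ 1.44082

r = 1.441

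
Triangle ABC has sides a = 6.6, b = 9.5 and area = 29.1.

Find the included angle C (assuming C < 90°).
Area = ½·a·b·sin(C)  ⇒  sin(C) = 2·Area/(a·b) = 2·29.1/(6.6·9.5) = 58.2/62.7 ≈ 0.92823
C = arcsin(0.92823) ≈ 68.1605° (taking the acute solution since C < 90°)

C = 68.16°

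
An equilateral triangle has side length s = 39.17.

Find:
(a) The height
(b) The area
(a) The height splits the triangle into two 30-60-90 halves: h = s·√3/2 = 39.17·1.73205/2 ≈ 67.8444/2 ≈ 33.9222
(b) Area = (√3/4)·s² = (√3/4)·39.17² = (√3/4)·1534.2889 ≈ 0.433013·1534.2889 ≈ 664.367

Height = 33.92, Area = 664.4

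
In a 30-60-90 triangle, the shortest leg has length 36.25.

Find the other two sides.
In a 30-60-90 triangle the sides are in ratio 1 : √3 : 2 (short leg : long leg : hypotenuse).
Long leg = 36.25·√3 ≈ 36.25·1.73205 ≈ 62.7868
Hypotenuse = 2·36.25 = 72.5

Long leg = 36.25√3 = 62.79, Hypotenuse = 72.5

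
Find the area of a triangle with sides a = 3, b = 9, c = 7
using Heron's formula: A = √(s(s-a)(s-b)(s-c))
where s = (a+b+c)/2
s = (3 + 9 + 7)/2 = 19/2 = 9.5
s − a = 6.5, s − b = 0.5, s − c = 2.5
s(s−a)(s−b)(s−c) = 9.5·6.5·0.5·2.5 = 77.1875
Area = √77.1875 ≈ 8.78564

s = 9.5, Area = 8.786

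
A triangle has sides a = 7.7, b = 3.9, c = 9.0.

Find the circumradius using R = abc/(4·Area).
First find the area with Heron's formula.
s = (7.7 + 3.9 + 9.0)/2 = 10.3
Area = √(s(s−a)(s−b)(s−c)) = √(10.3·2.6·6.4·1.3) ≈ √222.81 ≈ 14.9268
abc = 7.7·3.9·9.0 = 270.27
R = abc/(4·Area) ≈ 270.27/(4·14.9268) = 270.27/59.7072 ≈ 4.52659

R = 4.527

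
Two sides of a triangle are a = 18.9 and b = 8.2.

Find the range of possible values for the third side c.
Triangle inequality: |a − b| < c < a + b
|a − b| = |18.9 − 8.2| = 10.7
a + b = 18.9 + 8.2 = 27.1

10.7 < c < 27.1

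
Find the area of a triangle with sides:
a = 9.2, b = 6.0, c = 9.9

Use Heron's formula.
s = (9.2 + 6.0 + 9.9)/2 = 25.1/2 = 12.55
s − a = 3.35, s − b = 6.55, s − c = 2.65
s(s−a)(s−b)(s−c) = 12.55·3.35·6.55·2.65 ≈ 729.753
Area = √729.753 ≈ 27.0139

Area = 27.01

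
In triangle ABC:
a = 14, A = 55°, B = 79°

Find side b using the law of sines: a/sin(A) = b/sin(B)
a/sin(A) = b/sin(B)  ⇒  b = a·sin(B)/sin(A) = 14·sin(79°)/sin(55°)
sin(79°) ≈ 0.981627, sin(55°) ≈ 0.819152
b ≈ 14·0.981627/0.819152 ≈ 13.7428/0.819152 ≈ 16.7768

b = 16.78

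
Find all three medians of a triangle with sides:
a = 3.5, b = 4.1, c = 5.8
Median formula: m_a = ½√(2b² + 2c² − a²) (and cyclically). a² = 12.25, b² = 16.81, c² = 33.64.
m_a = ½√(2·16.81 + 2·33.64 − 12.25) = ½√88.65 ≈ ½·9.41541 ≈ 4.70771
m_b = ½√(2·12.25 + 2·33.64 − 16.81) = ½√74.97 ≈ ½·8.65852 ≈ 4.32926
m_c = ½√(2·12.25 + 2·16.81 − 33.64) = ½√24.48 ≈ ½·4.94773 ≈ 2.47386

m_a = 4.708, m_b = 4.329, m_c = 2.474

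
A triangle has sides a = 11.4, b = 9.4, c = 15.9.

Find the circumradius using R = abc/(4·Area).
First find the area with Heron's formula.
s = (11.4 + 9.4 + 15.9)/2 = 18.35
Area = √(s(s−a)(s−b)(s−c)) = √(18.35·6.95·8.95·2.45) ≈ √2796.47 ≈ 52.8816
abc = 11.4·9.4·15.9 = 1703.844
R = abc/(4·Area) ≈ 1703.844/(4·52.8816) = 1703.844/211.527 ≈ 8.05499

R = 8.055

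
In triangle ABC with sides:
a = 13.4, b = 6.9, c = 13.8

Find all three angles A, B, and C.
Law of cosines for each angle (a² = 179.56, b² = 47.61, c² = 190.44):
cos(A) = (b² + c² − a²)/(2bc) = (47.61 + 190.44 − 179.56)/(2·6.9·13.8) = 58.49/190.44 ≈ 0.307131  ⇒  A ≈ 72.1136°
cos(B) = (a² + c² − b²)/(2ac) = (179.56 + 190.44 − 47.61)/(2·13.4·13.8) = 322.39/369.84 ≈ 0.871701  ⇒  B ≈ 29.3431°
cos(C) = (a² + b² − c²)/(2ab) = (179.56 + 47.61 − 190.44)/(2·13.4·6.9) = 36.73/184.92 ≈ 0.198626  ⇒  C ≈ 78.5434°
Check: A + B + C ≈ 180°

A = 72.11°, B = 29.34°, C = 78.54°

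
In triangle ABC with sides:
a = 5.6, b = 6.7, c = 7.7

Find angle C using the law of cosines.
c² = a² + b² − 2ab·cos(C)  ⇒  cos(C) = (a² + b² − c²)/(2ab)
cos(C) = (5.6² + 6.7² − 7.7²)/(2·5.6·6.7) = (31.36 + 44.89 − 59.29)/75.04 = 16.96/75.04 ≈ 0.226013
C = arccos(0.226013) ≈ 76.9376°

C = 76.94°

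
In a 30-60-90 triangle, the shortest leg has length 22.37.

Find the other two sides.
In a 30-60-90 triangle the sides are in ratio 1 : √3 : 2 (short leg : long leg : hypotenuse).
Long leg = 22.37·√3 ≈ 22.37·1.73205 ≈ 38.746
Hypotenuse = 2·22.37 = 44.74

Long leg = 22.37√3 = 38.75, Hypotenuse = 44.74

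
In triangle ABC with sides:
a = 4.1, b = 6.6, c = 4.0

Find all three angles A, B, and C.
Law of cosines for each angle (a² = 16.81, b² = 43.56, c² = 16):
cos(A) = (b² + c² − a²)/(2bc) = (43.56 + 16 − 16.81)/(2·6.6·4.0) = 42.75/52.8 ≈ 0.809659  ⇒  A ≈ 35.9374°
cos(B) = (a² + c² − b²)/(2ac) = (16.81 + 16 − 43.56)/(2·4.1·4.0) = -10.75/32.8 ≈ -0.327744  ⇒  B ≈ 109.132°
cos(C) = (a² + b² − c²)/(2ab) = (16.81 + 43.56 − 16)/(2·4.1·6.6) = 44.37/54.12 ≈ 0.819845  ⇒  C ≈ 34.9307°
Check: A + B + C ≈ 180°

A = 35.94°, B = 109.1°, C = 34.93°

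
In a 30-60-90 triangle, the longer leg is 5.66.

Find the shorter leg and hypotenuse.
In a 30-60-90 triangle the sides are in ratio 1 : √3 : 2, so short leg = long leg/√3 and hypotenuse = 2·(short leg).
Short leg = 5.66/√3 ≈ 5.66/1.73205 ≈ 3.2678
Hypotenuse = 2·3.2678 ≈ 6.53561

Short leg = 3.268, Hypotenuse = 6.536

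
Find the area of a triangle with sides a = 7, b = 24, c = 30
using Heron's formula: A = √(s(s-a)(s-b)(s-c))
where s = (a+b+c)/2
s = (7 + 24 + 30)/2 = 61/2 = 30.5
s − a = 23.5, s − b = 6.5, s − c = 0.5
s(s−a)(s−b)(s−c) = 30.5·23.5·6.5·0.5 = 2329.4375
Area = √2329.4375 ≈ 48.2642

s = 30.5, Area = 48.26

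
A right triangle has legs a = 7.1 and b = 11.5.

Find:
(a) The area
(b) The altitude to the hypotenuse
(a) The legs are perpendicular, so Area = ½·a·b = ½·7.1·11.5 = ½·81.65 = 40.825
(b) Hypotenuse c = √(a² + b²) = √(50.41 + 132.25) = √182.66 ≈ 13.5152
    Area = ½·c·h_c  ⇒  h_c = 2·Area/c = 81.65/13.5152 ≈ 6.04136

Area = 40.825, h_c = 6.041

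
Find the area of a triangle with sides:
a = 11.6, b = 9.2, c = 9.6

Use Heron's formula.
s = (11.6 + 9.2 + 9.6)/2 = 30.4/2 = 15.2
s − a = 3.6, s − b = 6, s − c = 5.6
s(s−a)(s−b)(s−c) = 15.2·3.6·6·5.6 ≈ 1838.59
Area = √1838.59 ≈ 42.8788

Area = 42.88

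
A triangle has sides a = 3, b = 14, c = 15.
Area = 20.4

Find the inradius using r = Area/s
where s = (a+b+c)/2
s = (3 + 14 + 15)/2 = 32/2 = 16
r = Area/s = 20.4/16 ≈ 1.275

r = 1.275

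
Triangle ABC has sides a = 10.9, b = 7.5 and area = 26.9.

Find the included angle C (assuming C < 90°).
Area = ½·a·b·sin(C)  ⇒  sin(C) = 2·Area/(a·b) = 2·26.9/(10.9·7.5) = 53.8/81.75 ≈ 0.658104
C = arcsin(0.658104) ≈ 41.1554° (taking the acute solution since C < 90°)

C = 41.16°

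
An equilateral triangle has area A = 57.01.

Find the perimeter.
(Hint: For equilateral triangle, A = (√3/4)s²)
A = (√3/4)s²  ⇒  s² = 4A/√3 = 4·57.01/√3 = 228.04/1.73205 ≈ 131.659
s ≈ √131.659 ≈ 11.4743
Perimeter = 3s ≈ 3·11.4743 ≈ 34.4228

Perimeter = 34.42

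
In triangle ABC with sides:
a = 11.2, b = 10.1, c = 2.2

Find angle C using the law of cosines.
c² = a² + b² − 2ab·cos(C)  ⇒  cos(C) = (a² + b² − c²)/(2ab)
cos(C) = (11.2² + 10.1² − 2.2²)/(2·11.2·10.1) = (125.44 + 102.01 − 4.84)/226.24 = 222.61/226.24 ≈ 0.983955
C = arccos(0.983955) ≈ 10.2775°

C = 10.28°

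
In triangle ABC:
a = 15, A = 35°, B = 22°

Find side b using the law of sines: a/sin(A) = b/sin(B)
a/sin(A) = b/sin(B)  ⇒  b = a·sin(B)/sin(A) = 15·sin(22°)/sin(35°)
sin(22°) ≈ 0.374607, sin(35°) ≈ 0.573576
b ≈ 15·0.374607/0.573576 ≈ 5.6191/0.573576 ≈ 9.7966

b = 9.797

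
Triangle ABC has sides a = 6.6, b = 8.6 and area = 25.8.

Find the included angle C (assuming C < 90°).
Area = ½·a·b·sin(C)  ⇒  sin(C) = 2·Area/(a·b) = 2·25.8/(6.6·8.6) = 51.6/56.76 ≈ 0.909091
C = arcsin(0.909091) ≈ 65.38° (taking the acute solution since C < 90°)

C = 65.38°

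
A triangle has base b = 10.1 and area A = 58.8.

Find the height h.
A = ½·b·h  ⇒  h = 2A/b = 2·58.8/10.1 = 117.6/10.1 ≈ 11.6436

h = 11.64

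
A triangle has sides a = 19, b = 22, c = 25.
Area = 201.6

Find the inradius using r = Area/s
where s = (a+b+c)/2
s = (19 + 22 + 25)/2 = 66/2 = 33
r = Area/s = 201.6/33 ≈ 6.10909

r = 6.109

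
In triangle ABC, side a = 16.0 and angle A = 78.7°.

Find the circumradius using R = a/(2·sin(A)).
R = a/(2·sin(A)) = 16.0/(2·sin(78.7°))
sin(78.7°) ≈ 0.980615
R ≈ 16.0/(2·0.980615) = 16.0/1.96123 ≈ 8.15815

R = 8.158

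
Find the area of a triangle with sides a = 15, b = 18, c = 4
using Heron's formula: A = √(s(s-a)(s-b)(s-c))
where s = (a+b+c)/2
s = (15 + 18 + 4)/2 = 37/2 = 18.5
s − a = 3.5, s − b = 0.5, s − c = 14.5
s(s−a)(s−b)(s−c) = 18.5·3.5·0.5·14.5 = 469.4375
Area = √469.4375 ≈ 21.6665

s = 18.5, Area = 21.67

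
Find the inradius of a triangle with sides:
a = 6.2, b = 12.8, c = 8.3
r = Area/s where s is the semi-perimeter.
s = (6.2 + 12.8 + 8.3)/2 = 27.3/2 = 13.65
Area = √(s(s−a)(s−b)(s−c)) = √(13.65·7.45·0.85·5.35) ≈ √462.447 ≈ 21.5046
r ≈ 21.5046/13.65 ≈ 1.57543

r = 1.575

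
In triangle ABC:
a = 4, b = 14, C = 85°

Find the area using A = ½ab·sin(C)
A = ½·a·b·sin(C) = ½·4·14·sin(85°)
sin(85°) ≈ 0.996195
A ≈ ½·56·0.996195 = 28·0.996195 ≈ 27.8935

Area = 27.89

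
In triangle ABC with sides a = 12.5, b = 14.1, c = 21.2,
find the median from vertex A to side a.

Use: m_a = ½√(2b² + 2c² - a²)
m_a = ½√(2·14.1² + 2·21.2² − 12.5²) = ½√(2·198.81 + 2·449.44 − 156.25) = ½√(397.62 + 898.88 − 156.25) = ½√1140.25
√1140.25 ≈ 33.7676, so m_a ≈ 16.8838

m_a = 16.88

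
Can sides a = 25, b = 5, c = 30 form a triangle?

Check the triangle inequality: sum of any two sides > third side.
a + b vs c: 25 + 5 = 30 ≤ 30  ✗
a + c vs b: 25 + 30 = 55 > 5  ✓
b + c vs a: 5 + 30 = 35 > 25  ✓

No: 25 + 5 = 30 is not > 30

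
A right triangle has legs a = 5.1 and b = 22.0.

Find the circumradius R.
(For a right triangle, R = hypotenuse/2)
Hypotenuse c = √(a² + b²) = √(26.01 + 484) = √510.01 ≈ 22.5834
R = c/2 ≈ 22.5834/2 ≈ 11.2917

R = 11.29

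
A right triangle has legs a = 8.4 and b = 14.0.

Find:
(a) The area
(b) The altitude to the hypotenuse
(a) The legs are perpendicular, so Area = ½·a·b = ½·8.4·14.0 = ½·117.6 = 58.8
(b) Hypotenuse c = √(a² + b²) = √(70.56 + 196) = √266.56 ≈ 16.3267
    Area = ½·c·h_c  ⇒  h_c = 2·Area/c = 117.6/16.3267 ≈ 7.20294

Area = 58.8, h_c = 7.203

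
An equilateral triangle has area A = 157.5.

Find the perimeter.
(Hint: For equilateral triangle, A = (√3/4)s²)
A = (√3/4)s²  ⇒  s² = 4A/√3 = 4·157.5/√3 = 630/1.73205 ≈ 363.731
s ≈ √363.731 ≈ 19.0717
Perimeter = 3s ≈ 3·19.0717 ≈ 57.2152

Perimeter = 57.22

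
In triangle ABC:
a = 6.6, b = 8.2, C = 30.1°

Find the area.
Two sides and the included angle (SAS): A = ½·a·b·sin(C) = ½·6.6·8.2·sin(30.1°)
sin(30.1°) ≈ 0.501511
A ≈ ½·54.12·0.501511 = 27.06·0.501511 ≈ 13.5709

Area = 13.57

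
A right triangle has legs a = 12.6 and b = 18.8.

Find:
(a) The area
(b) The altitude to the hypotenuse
(a) The legs are perpendicular, so Area = ½·a·b = ½·12.6·18.8 = ½·236.88 = 118.44
(b) Hypotenuse c = √(a² + b²) = √(158.76 + 353.44) = √512.2 ≈ 22.6318
    Area = ½·c·h_c  ⇒  h_c = 2·Area/c = 236.88/22.6318 ≈ 10.4667

Area = 118.44, h_c = 10.47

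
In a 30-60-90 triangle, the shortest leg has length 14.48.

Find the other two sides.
In a 30-60-90 triangle the sides are in ratio 1 : √3 : 2 (short leg : long leg : hypotenuse).
Long leg = 14.48·√3 ≈ 14.48·1.73205 ≈ 25.0801
Hypotenuse = 2·14.48 = 28.96

Long leg = 14.48√3 = 25.08, Hypotenuse = 28.96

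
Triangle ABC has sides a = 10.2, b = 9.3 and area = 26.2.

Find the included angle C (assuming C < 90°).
Area = ½·a·b·sin(C)  ⇒  sin(C) = 2·Area/(a·b) = 2·26.2/(10.2·9.3) = 52.4/94.86 ≈ 0.552393
C = arcsin(0.552393) ≈ 33.5313° (taking the acute solution since C < 90°)

C = 33.53°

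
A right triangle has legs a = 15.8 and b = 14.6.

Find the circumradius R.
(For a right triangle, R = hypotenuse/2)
Hypotenuse c = √(a² + b²) = √(249.64 + 213.16) = √462.8 ≈ 21.5128
R = c/2 ≈ 21.5128/2 ≈ 10.7564

R = 10.76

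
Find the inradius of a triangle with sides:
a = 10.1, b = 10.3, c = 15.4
r = Area/s where s is the semi-perimeter.
s = (10.1 + 10.3 + 15.4)/2 = 35.8/2 = 17.9
Area = √(s(s−a)(s−b)(s−c)) = √(17.9·7.8·7.6·2.5) ≈ √2652.78 ≈ 51.5051
r ≈ 51.5051/17.9 ≈ 2.87738

r = 2.877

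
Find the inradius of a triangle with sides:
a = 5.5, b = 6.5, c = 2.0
r = Area/s where s is the semi-perimeter.
s = (5.5 + 6.5 + 2.0)/2 = 14/2 = 7
Area = √(s(s−a)(s−b)(s−c)) = √(7·1.5·0.5·5) ≈ √26.25 ≈ 5.12348
r ≈ 5.12348/7 ≈ 0.731925

r = 0.7319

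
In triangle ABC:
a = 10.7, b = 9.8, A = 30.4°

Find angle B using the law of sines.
a/sin(A) = b/sin(B)  ⇒  sin(B) = b·sin(A)/a = 9.8·sin(30.4°)/10.7
sin(30.4°) ≈ 0.506034
sin(B) ≈ 9.8·0.506034/10.7 ≈ 4.95913/10.7 ≈ 0.46347
B = arcsin(0.46347) ≈ 27.6113°
(Since b ≤ a we need B ≤ A, so the obtuse alternative 180° − 27.6113° ≈ 152.389° is rejected.)

B = 27.61°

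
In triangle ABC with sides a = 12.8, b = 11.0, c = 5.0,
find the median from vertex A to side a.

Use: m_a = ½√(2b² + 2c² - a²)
m_a = ½√(2·11.0² + 2·5.0² − 12.8²) = ½√(2·121 + 2·25 − 163.84) = ½√(242 + 50 − 163.84) = ½√128.16
√128.16 ≈ 11.3208, so m_a ≈ 5.66039

m_a = 5.66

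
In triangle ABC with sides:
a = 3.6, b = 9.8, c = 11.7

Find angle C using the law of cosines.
c² = a² + b² − 2ab·cos(C)  ⇒  cos(C) = (a² + b² − c²)/(2ab)
cos(C) = (3.6² + 9.8² − 11.7²)/(2·3.6·9.8) = (12.96 + 96.04 − 136.89)/70.56 = -27.89/70.56 ≈ -0.395266
C = arccos(-0.395266) ≈ 113.283°

C = 113.3°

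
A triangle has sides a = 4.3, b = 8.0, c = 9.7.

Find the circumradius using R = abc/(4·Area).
First find the area with Heron's formula.
s = (4.3 + 8.0 + 9.7)/2 = 11
Area = √(s(s−a)(s−b)(s−c)) = √(11·6.7·3·1.3) ≈ √287.43 ≈ 16.9538
abc = 4.3·8.0·9.7 = 333.68
R = abc/(4·Area) ≈ 333.68/(4·16.9538) = 333.68/67.815 ≈ 4.92044

R = 4.92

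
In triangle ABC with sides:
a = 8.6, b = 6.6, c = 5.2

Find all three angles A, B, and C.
Law of cosines for each angle (a² = 73.96, b² = 43.56, c² = 27.04):
cos(A) = (b² + c² − a²)/(2bc) = (43.56 + 27.04 − 73.96)/(2·6.6·5.2) = -3.36/68.64 ≈ -0.048951  ⇒  A ≈ 92.8058°
cos(B) = (a² + c² − b²)/(2ac) = (73.96 + 27.04 − 43.56)/(2·8.6·5.2) = 57.44/89.44 ≈ 0.642218  ⇒  B ≈ 50.0426°
cos(C) = (a² + b² − c²)/(2ab) = (73.96 + 43.56 − 27.04)/(2·8.6·6.6) = 90.48/113.52 ≈ 0.79704  ⇒  C ≈ 37.1516°
Check: A + B + C ≈ 180°

A = 92.81°, B = 50.04°, C = 37.15°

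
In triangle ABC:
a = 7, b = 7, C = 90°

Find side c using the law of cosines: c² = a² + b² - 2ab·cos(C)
c² = 7² + 7² − 2·7·7·cos(90°)
cos(90°) ≈ 0
c² ≈ 49 + 49 − 98·(0) ≈ 98 − 0 ≈ 98
c ≈ √98 ≈ 9.89949

c = 9.899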